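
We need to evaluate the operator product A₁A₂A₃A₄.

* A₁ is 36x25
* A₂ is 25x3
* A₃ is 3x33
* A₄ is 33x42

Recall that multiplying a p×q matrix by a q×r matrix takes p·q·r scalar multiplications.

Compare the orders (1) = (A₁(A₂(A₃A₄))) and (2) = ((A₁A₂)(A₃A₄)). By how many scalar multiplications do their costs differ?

33714

Order (1) = (A₁(A₂(A₃A₄))): (A₃A₄): 3×33 by 33×42 → 3×42, cost 3·33·42 = 4158; (A₂(A₃A₄)): 25×3 by 3×42 → 25×42, cost 25·3·42 = 3150; cumulative 7308; (A₁(A₂(A₃A₄))): 36×25 by 25×42 → 36×42, cost 36·25·42 = 37800; cumulative 45108. Total 45108.
Order (2) = ((A₁A₂)(A₃A₄)): (A₁A₂): 36×25 by 25×3 → 36×3, cost 36·25·3 = 2700; (A₃A₄): 3×33 by 33×42 → 3×42, cost 3·33·42 = 4158; ((A₁A₂)(A₃A₄)): 36×3 by 3×42 → 36×42, cost 36·3·42 = 4536; cumulative 11394. Total 11394.
Difference: |45108 − 11394| = 33714.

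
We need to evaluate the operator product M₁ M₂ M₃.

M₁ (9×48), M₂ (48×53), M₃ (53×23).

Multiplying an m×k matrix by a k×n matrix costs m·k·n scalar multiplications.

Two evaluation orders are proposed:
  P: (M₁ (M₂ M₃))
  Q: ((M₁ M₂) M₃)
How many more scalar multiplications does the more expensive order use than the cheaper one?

34581

Order P = (M₁ (M₂ M₃)): (M₂ M₃): 48×53 by 53×23 → 48×23, cost 48·53·23 = 58512; (M₁ (M₂ M₃)): 9×48 by 48×23 → 9×23, cost 9·48·23 = 9936; cumulative 68448. Total 68448.
Order Q = ((M₁ M₂) M₃): (M₁ M₂): 9×48 by 48×53 → 9×53, cost 9·48·53 = 22896; ((M₁ M₂) M₃): 9×53 by 53×23 → 9×23, cost 9·53·23 = 10971; cumulative 33867. Total 33867.
Difference: |68448 − 33867| = 34581.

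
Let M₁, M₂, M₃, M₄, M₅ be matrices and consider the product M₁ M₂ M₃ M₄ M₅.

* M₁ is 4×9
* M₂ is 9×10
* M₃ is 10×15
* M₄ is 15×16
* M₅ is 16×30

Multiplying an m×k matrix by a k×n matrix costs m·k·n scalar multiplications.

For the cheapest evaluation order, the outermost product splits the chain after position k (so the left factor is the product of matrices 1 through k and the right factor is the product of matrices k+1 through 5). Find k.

Adjacent pairs: M₁M₂ = 4·9·10 = 360; M₂M₃ = 9·10·15 = 1350; M₃M₄ = 10·15·16 = 2400; M₄M₅ = 15·16·30 = 7200.
Length 3: M₁..M₃: k=1: 0+1350+4·9·15=1890; k=2: 360+0+4·10·15=960 → min 960 | M₂..M₄: k=2: 0+2400+9·10·16=3840; k=3: 1350+0+9·15·16=3510 → min 3510 | M₃..M₅: k=3: 0+7200+10·15·30=11700; k=4: 2400+0+10·16·30=7200 → min 7200.
Length 4: M₁..M₄: k=1: 0+3510+4·9·16=4086; k=2: 360+2400+4·10·16=3400; k=3: 960+0+4·15·16=1920 → min 1920 | M₂..M₅: k=2: 0+7200+9·10·30=9900; k=3: 1350+7200+9·15·30=12600; k=4: 3510+0+9·16·30=7830 → min 7830.
Top-level splits: k=1: (M₁..M₁)·(M₂..M₅) → 0+7830+4·9·30 = 8910; k=2: (M₁..M₂)·(M₃..M₅) → 360+7200+4·10·30 = 8760; k=3: (M₁..M₃)·(M₄..M₅) → 960+7200+4·15·30 = 9960; k=4: (M₁..M₄)·(M₅..M₅) → 1920+0+4·16·30 = 3840.
Best split is after M₄, i.e. k = 4.

4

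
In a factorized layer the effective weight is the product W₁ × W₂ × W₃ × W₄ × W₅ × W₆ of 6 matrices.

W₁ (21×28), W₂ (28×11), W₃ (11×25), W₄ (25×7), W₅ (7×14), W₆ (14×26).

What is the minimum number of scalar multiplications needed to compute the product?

Adjacent pairs: W₁W₂ = 21·28·11 = 6468; W₂W₃ = 28·11·25 = 7700; W₃W₄ = 11·25·7 = 1925; W₄W₅ = 25·7·14 = 2450; W₅W₆ = 7·14·26 = 2548.
Length 3: W₁..W₃: k=1: 0+7700+21·28·25=22400; k=2: 6468+0+21·11·25=12243 → min 12243 | W₂..W₄: k=2: 0+1925+28·11·7=4081; k=3: 7700+0+28·25·7=12600 → min 4081 | W₃..W₅: k=3: 0+2450+11·25·14=6300; k=4: 1925+0+11·7·14=3003 → min 3003 | W₄..W₆: k=4: 0+2548+25·7·26=7098; k=5: 2450+0+25·14·26=11550 → min 7098.
Length 4: W₁..W₄: k=1: 0+4081+21·28·7=8197; k=2: 6468+1925+21·11·7=10010; k=3: 12243+0+21·25·7=15918 → min 8197 | W₂..W₅: k=2: 0+3003+28·11·14=7315; k=3: 7700+2450+28·25·14=19950; k=4: 4081+0+28·7·14=6825 → min 6825 | W₃..W₆: k=3: 0+7098+11·25·26=14248; k=4: 1925+2548+11·7·26=6475; k=5: 3003+0+11·14·26=7007 → min 6475.
Length 5: W₁..W₅: k=1: 0+6825+21·28·14=15057; k=2: 6468+3003+21·11·14=12705; k=3: 12243+2450+21·25·14=22043; k=4: 8197+0+21·7·14=10255 → min 10255 | W₂..W₆: k=2: 0+6475+28·11·26=14483; k=3: 7700+7098+28·25·26=32998; k=4: 4081+2548+28·7·26=11725; k=5: 6825+0+28·14·26=17017 → min 11725.
Length 6: W₁..W₆: k=1: 0+11725+21·28·26=27013; k=2: 6468+6475+21·11·26=18949; k=3: 12243+7098+21·25·26=32991; k=4: 8197+2548+21·7·26=14567; k=5: 10255+0+21·14·26=17899 → min 14567.
Optimal order: ((W₁ × (W₂ × (W₃ × W₄))) × (W₅ × W₆)) with cost 14567.

14567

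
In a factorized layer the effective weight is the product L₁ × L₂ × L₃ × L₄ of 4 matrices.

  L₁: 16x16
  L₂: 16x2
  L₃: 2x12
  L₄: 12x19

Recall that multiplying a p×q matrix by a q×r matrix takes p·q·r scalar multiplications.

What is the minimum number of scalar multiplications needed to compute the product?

1576

Adjacent pairs: L₁L₂ = 16·16·2 = 512; L₂L₃ = 16·2·12 = 384; L₃L₄ = 2·12·19 = 456.
Length 3: L₁..L₃: k=1: 0+384+16·16·12=3456; k=2: 512+0+16·2·12=896 → min 896 | L₂..L₄: k=2: 0+456+16·2·19=1064; k=3: 384+0+16·12·19=4032 → min 1064.
Length 4: L₁..L₄: k=1: 0+1064+16·16·19=5928; k=2: 512+456+16·2·19=1576; k=3: 896+0+16·12·19=4544 → min 1576.
Optimal order: ((L₁ × L₂) × (L₃ × L₄)) with cost 1576.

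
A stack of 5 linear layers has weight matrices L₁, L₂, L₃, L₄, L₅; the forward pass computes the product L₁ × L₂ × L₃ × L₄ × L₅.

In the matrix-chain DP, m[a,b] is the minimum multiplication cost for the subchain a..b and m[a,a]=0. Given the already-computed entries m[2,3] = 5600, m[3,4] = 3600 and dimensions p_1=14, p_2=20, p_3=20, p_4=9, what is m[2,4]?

m[2,4] = min over k∈[2,3] of m[2,k]+m[k+1,4]+p_{1}·p_k·p_{4}.
k=2: 0 + 3600 + 14·20·9 = 6120; k=3: 5600 + 0 + 14·20·9 = 8120.
Minimum: 6120 at k=2.

6120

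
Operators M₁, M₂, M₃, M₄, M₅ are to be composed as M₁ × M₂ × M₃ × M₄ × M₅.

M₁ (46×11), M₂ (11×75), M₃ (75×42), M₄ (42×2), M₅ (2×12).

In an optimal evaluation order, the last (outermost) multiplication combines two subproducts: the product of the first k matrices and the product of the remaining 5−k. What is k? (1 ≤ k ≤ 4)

4

Adjacent pairs: M₁M₂ = 46·11·75 = 37950; M₂M₃ = 11·75·42 = 34650; M₃M₄ = 75·42·2 = 6300; M₄M₅ = 42·2·12 = 1008.
Length 3: M₁..M₃: k=1: 0+34650+46·11·42=55902; k=2: 37950+0+46·75·42=182850 → min 55902 | M₂..M₄: k=2: 0+6300+11·75·2=7950; k=3: 34650+0+11·42·2=35574 → min 7950 | M₃..M₅: k=3: 0+1008+75·42·12=38808; k=4: 6300+0+75·2·12=8100 → min 8100.
Length 4: M₁..M₄: k=1: 0+7950+46·11·2=8962; k=2: 37950+6300+46·75·2=51150; k=3: 55902+0+46·42·2=59766 → min 8962 | M₂..M₅: k=2: 0+8100+11·75·12=18000; k=3: 34650+1008+11·42·12=41202; k=4: 7950+0+11·2·12=8214 → min 8214.
Top-level splits: k=1: (M₁..M₁)·(M₂..M₅) → 0+8214+46·11·12 = 14286; k=2: (M₁..M₂)·(M₃..M₅) → 37950+8100+46·75·12 = 87450; k=3: (M₁..M₃)·(M₄..M₅) → 55902+1008+46·42·12 = 80094; k=4: (M₁..M₄)·(M₅..M₅) → 8962+0+46·2·12 = 10066.
Best split is after M₄, i.e. k = 4.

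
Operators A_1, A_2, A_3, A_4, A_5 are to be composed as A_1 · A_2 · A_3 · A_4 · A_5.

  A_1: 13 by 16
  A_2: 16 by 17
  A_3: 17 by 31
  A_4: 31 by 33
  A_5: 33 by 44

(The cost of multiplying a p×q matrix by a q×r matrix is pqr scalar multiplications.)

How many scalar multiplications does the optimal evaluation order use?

Adjacent pairs: A_1A_2 = 13·16·17 = 3536; A_2A_3 = 16·17·31 = 8432; A_3A_4 = 17·31·33 = 17391; A_4A_5 = 31·33·44 = 45012.
Length 3: A_1..A_3: k=1: 0+8432+13·16·31=14880; k=2: 3536+0+13·17·31=10387 → min 10387 | A_2..A_4: k=2: 0+17391+16·17·33=26367; k=3: 8432+0+16·31·33=24800 → min 24800 | A_3..A_5: k=3: 0+45012+17·31·44=68200; k=4: 17391+0+17·33·44=42075 → min 42075.
Length 4: A_1..A_4: k=1: 0+24800+13·16·33=31664; k=2: 3536+17391+13·17·33=28220; k=3: 10387+0+13·31·33=23686 → min 23686 | A_2..A_5: k=2: 0+42075+16·17·44=54043; k=3: 8432+45012+16·31·44=75268; k=4: 24800+0+16·33·44=48032 → min 48032.
Length 5: A_1..A_5: k=1: 0+48032+13·16·44=57184; k=2: 3536+42075+13·17·44=55335; k=3: 10387+45012+13·31·44=73131; k=4: 23686+0+13·33·44=42562 → min 42562.
Optimal order: ((((A_1 · A_2) · A_3) · A_4) · A_5) with cost 42562.

42562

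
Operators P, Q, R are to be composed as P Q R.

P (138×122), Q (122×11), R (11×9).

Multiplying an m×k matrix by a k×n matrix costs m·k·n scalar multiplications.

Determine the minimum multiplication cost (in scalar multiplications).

Order (P (Q R)): (Q R): 122×11 by 11×9 → 122×9, cost 122·11·9 = 12078; (P (Q R)): 138×122 by 122×9 → 138×9, cost 138·122·9 = 151524; cumulative 163602. Total 163602.
Order ((P Q) R): (P Q): 138×122 by 122×11 → 138×11, cost 138·122·11 = 185196; ((P Q) R): 138×11 by 11×9 → 138×9, cost 138·11·9 = 13662; cumulative 198858. Total 198858.
Minimum: 163602.

163602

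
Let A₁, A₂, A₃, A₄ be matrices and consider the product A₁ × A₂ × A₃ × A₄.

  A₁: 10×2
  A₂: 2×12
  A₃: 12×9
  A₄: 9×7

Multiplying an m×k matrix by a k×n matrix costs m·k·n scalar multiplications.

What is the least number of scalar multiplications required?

Adjacent pairs: A₁A₂ = 10·2·12 = 240; A₂A₃ = 2·12·9 = 216; A₃A₄ = 12·9·7 = 756.
Length 3: A₁..A₃: k=1: 0+216+10·2·9=396; k=2: 240+0+10·12·9=1320 → min 396 | A₂..A₄: k=2: 0+756+2·12·7=924; k=3: 216+0+2·9·7=342 → min 342.
Length 4: A₁..A₄: k=1: 0+342+10·2·7=482; k=2: 240+756+10·12·7=1836; k=3: 396+0+10·9·7=1026 → min 482.
Optimal order: (A₁ × ((A₂ × A₃) × A₄)) with cost 482.

482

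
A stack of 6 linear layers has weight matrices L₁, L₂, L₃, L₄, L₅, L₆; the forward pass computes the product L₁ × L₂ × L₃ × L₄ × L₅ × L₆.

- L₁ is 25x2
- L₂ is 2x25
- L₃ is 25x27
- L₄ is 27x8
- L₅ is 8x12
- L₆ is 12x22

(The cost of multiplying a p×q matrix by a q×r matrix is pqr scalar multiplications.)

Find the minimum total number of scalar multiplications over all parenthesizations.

Adjacent pairs: L₁L₂ = 25·2·25 = 1250; L₂L₃ = 2·25·27 = 1350; L₃L₄ = 25·27·8 = 5400; L₄L₅ = 27·8·12 = 2592; L₅L₆ = 8·12·22 = 2112.
Length 3: L₁..L₃: k=1: 0+1350+25·2·27=2700; k=2: 1250+0+25·25·27=18125 → min 2700 | L₂..L₄: k=2: 0+5400+2·25·8=5800; k=3: 1350+0+2·27·8=1782 → min 1782 | L₃..L₅: k=3: 0+2592+25·27·12=10692; k=4: 5400+0+25·8·12=7800 → min 7800 | L₄..L₆: k=4: 0+2112+27·8·22=6864; k=5: 2592+0+27·12·22=9720 → min 6864.
Length 4: L₁..L₄: k=1: 0+1782+25·2·8=2182; k=2: 1250+5400+25·25·8=11650; k=3: 2700+0+25·27·8=8100 → min 2182 | L₂..L₅: k=2: 0+7800+2·25·12=8400; k=3: 1350+2592+2·27·12=4590; k=4: 1782+0+2·8·12=1974 → min 1974 | L₃..L₆: k=3: 0+6864+25·27·22=21714; k=4: 5400+2112+25·8·22=11912; k=5: 7800+0+25·12·22=14400 → min 11912.
Length 5: L₁..L₅: k=1: 0+1974+25·2·12=2574; k=2: 1250+7800+25·25·12=16550; k=3: 2700+2592+25·27·12=13392; k=4: 2182+0+25·8·12=4582 → min 2574 | L₂..L₆: k=2: 0+11912+2·25·22=13012; k=3: 1350+6864+2·27·22=9402; k=4: 1782+2112+2·8·22=4246; k=5: 1974+0+2·12·22=2502 → min 2502.
Length 6: L₁..L₆: k=1: 0+2502+25·2·22=3602; k=2: 1250+11912+25·25·22=26912; k=3: 2700+6864+25·27·22=24414; k=4: 2182+2112+25·8·22=8694; k=5: 2574+0+25·12·22=9174 → min 3602.
Optimal order: (L₁ × ((((L₂ × L₃) × L₄) × L₅) × L₆)) with cost 3602.

3602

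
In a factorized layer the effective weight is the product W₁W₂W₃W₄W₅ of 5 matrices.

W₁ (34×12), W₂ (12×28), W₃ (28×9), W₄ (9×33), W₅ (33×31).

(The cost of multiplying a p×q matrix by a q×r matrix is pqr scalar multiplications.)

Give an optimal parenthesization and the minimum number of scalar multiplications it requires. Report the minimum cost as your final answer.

Adjacent pairs: W₁W₂ = 34·12·28 = 11424; W₂W₃ = 12·28·9 = 3024; W₃W₄ = 28·9·33 = 8316; W₄W₅ = 9·33·31 = 9207.
Length 3: W₁..W₃: k=1: 0+3024+34·12·9=6696; k=2: 11424+0+34·28·9=19992 → min 6696 | W₂..W₄: k=2: 0+8316+12·28·33=19404; k=3: 3024+0+12·9·33=6588 → min 6588 | W₃..W₅: k=3: 0+9207+28·9·31=17019; k=4: 8316+0+28·33·31=36960 → min 17019.
Length 4: W₁..W₄: k=1: 0+6588+34·12·33=20052; k=2: 11424+8316+34·28·33=51156; k=3: 6696+0+34·9·33=16794 → min 16794 | W₂..W₅: k=2: 0+17019+12·28·31=27435; k=3: 3024+9207+12·9·31=15579; k=4: 6588+0+12·33·31=18864 → min 15579.
Length 5: W₁..W₅: k=1: 0+15579+34·12·31=28227; k=2: 11424+17019+34·28·31=57955; k=3: 6696+9207+34·9·31=25389; k=4: 16794+0+34·33·31=51576 → min 25389.
Optimal parenthesization: ((W₁(W₂W₃))(W₄W₅)) with cost 25389.

25389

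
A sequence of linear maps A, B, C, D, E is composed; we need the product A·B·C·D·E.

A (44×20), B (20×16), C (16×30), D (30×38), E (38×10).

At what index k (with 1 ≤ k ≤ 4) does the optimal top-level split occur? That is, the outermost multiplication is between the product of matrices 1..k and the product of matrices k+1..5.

Adjacent pairs: AB = 44·20·16 = 14080; BC = 20·16·30 = 9600; CD = 16·30·38 = 18240; DE = 30·38·10 = 11400.
Length 3: A..C: k=1: 0+9600+44·20·30=36000; k=2: 14080+0+44·16·30=35200 → min 35200 | B..D: k=2: 0+18240+20·16·38=30400; k=3: 9600+0+20·30·38=32400 → min 30400 | C..E: k=3: 0+11400+16·30·10=16200; k=4: 18240+0+16·38·10=24320 → min 16200.
Length 4: A..D: k=1: 0+30400+44·20·38=63840; k=2: 14080+18240+44·16·38=59072; k=3: 35200+0+44·30·38=85360 → min 59072 | B..E: k=2: 0+16200+20·16·10=19400; k=3: 9600+11400+20·30·10=27000; k=4: 30400+0+20·38·10=38000 → min 19400.
Top-level splits: k=1: (A..A)·(B..E) → 0+19400+44·20·10 = 28200; k=2: (A..B)·(C..E) → 14080+16200+44·16·10 = 37320; k=3: (A..C)·(D..E) → 35200+11400+44·30·10 = 59800; k=4: (A..D)·(E..E) → 59072+0+44·38·10 = 75792.
Best split is after A, i.e. k = 1.

1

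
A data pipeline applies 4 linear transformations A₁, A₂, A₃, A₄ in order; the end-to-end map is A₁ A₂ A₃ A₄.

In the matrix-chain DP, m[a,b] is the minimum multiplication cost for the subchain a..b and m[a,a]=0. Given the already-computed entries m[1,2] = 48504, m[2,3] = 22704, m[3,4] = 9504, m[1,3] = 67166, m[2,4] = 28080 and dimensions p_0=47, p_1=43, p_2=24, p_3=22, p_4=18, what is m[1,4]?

m[1,4] = min over k∈[1,3] of m[1,k]+m[k+1,4]+p_{0}·p_k·p_{4}.
k=1: 0 + 28080 + 47·43·18 = 64458; k=2: 48504 + 9504 + 47·24·18 = 78312; k=3: 67166 + 0 + 47·22·18 = 85778.
Minimum: 64458 at k=1.

64458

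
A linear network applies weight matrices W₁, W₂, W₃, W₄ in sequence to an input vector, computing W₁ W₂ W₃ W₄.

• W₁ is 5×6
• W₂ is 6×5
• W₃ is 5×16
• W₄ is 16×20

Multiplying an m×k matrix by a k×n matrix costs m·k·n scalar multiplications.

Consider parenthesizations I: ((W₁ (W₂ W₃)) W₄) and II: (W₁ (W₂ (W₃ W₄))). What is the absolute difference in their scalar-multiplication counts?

Order I = ((W₁ (W₂ W₃)) W₄): (W₂ W₃): 6×5 by 5×16 → 6×16, cost 6·5·16 = 480; (W₁ (W₂ W₃)): 5×6 by 6×16 → 5×16, cost 5·6·16 = 480; cumulative 960; ((W₁ (W₂ W₃)) W₄): 5×16 by 16×20 → 5×20, cost 5·16·20 = 1600; cumulative 2560. Total 2560.
Order II = (W₁ (W₂ (W₃ W₄))): (W₃ W₄): 5×16 by 16×20 → 5×20, cost 5·16·20 = 1600; (W₂ (W₃ W₄)): 6×5 by 5×20 → 6×20, cost 6·5·20 = 600; cumulative 2200; (W₁ (W₂ (W₃ W₄))): 5×6 by 6×20 → 5×20, cost 5·6·20 = 600; cumulative 2800. Total 2800.
Difference: |2560 − 2800| = 240.

240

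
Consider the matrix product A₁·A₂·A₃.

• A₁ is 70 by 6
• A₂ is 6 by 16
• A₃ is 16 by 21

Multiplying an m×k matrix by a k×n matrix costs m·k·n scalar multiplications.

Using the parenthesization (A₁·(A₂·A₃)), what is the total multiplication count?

10836

(A₂·A₃): 6×16 by 16×21 → 6×21, cost 6·16·21 = 2016
(A₁·(A₂·A₃)): 70×6 by 6×21 → 70×21, cost 70·6·21 = 8820; cumulative 10836
Total: 10836 scalar multiplications.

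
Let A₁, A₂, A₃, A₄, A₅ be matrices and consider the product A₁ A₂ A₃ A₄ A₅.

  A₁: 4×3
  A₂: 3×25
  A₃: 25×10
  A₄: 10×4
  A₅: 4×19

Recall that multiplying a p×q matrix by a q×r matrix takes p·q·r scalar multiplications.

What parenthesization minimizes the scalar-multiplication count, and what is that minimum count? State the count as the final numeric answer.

1222

Adjacent pairs: A₁A₂ = 4·3·25 = 300; A₂A₃ = 3·25·10 = 750; A₃A₄ = 25·10·4 = 1000; A₄A₅ = 10·4·19 = 760.
Length 3: A₁..A₃: k=1: 0+750+4·3·10=870; k=2: 300+0+4·25·10=1300 → min 870 | A₂..A₄: k=2: 0+1000+3·25·4=1300; k=3: 750+0+3·10·4=870 → min 870 | A₃..A₅: k=3: 0+760+25·10·19=5510; k=4: 1000+0+25·4·19=2900 → min 2900.
Length 4: A₁..A₄: k=1: 0+870+4·3·4=918; k=2: 300+1000+4·25·4=1700; k=3: 870+0+4·10·4=1030 → min 918 | A₂..A₅: k=2: 0+2900+3·25·19=4325; k=3: 750+760+3·10·19=2080; k=4: 870+0+3·4·19=1098 → min 1098.
Length 5: A₁..A₅: k=1: 0+1098+4·3·19=1326; k=2: 300+2900+4·25·19=5100; k=3: 870+760+4·10·19=2390; k=4: 918+0+4·4·19=1222 → min 1222.
Optimal parenthesization: ((A₁ ((A₂ A₃) A₄)) A₅) with cost 1222.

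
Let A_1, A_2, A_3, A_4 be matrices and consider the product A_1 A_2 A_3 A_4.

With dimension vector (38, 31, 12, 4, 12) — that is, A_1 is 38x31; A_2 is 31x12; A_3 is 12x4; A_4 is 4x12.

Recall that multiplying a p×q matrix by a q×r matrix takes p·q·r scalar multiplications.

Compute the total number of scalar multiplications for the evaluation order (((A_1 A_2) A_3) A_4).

17784

(A_1 A_2): 38×31 by 31×12 → 38×12, cost 38·31·12 = 14136
((A_1 A_2) A_3): 38×12 by 12×4 → 38×4, cost 38·12·4 = 1824; cumulative 15960
(((A_1 A_2) A_3) A_4): 38×4 by 4×12 → 38×12, cost 38·4·12 = 1824; cumulative 17784
Total: 17784 scalar multiplications.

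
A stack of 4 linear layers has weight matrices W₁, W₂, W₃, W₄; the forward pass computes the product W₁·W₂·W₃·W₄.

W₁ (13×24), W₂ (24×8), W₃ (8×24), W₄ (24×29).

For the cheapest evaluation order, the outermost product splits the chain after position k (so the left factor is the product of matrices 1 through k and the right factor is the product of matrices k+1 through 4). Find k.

2

Adjacent pairs: W₁W₂ = 13·24·8 = 2496; W₂W₃ = 24·8·24 = 4608; W₃W₄ = 8·24·29 = 5568.
Length 3: W₁..W₃: k=1: 0+4608+13·24·24=12096; k=2: 2496+0+13·8·24=4992 → min 4992 | W₂..W₄: k=2: 0+5568+24·8·29=11136; k=3: 4608+0+24·24·29=21312 → min 11136.
Top-level splits: k=1: (W₁..W₁)·(W₂..W₄) → 0+11136+13·24·29 = 20184; k=2: (W₁..W₂)·(W₃..W₄) → 2496+5568+13·8·29 = 11080; k=3: (W₁..W₃)·(W₄..W₄) → 4992+0+13·24·29 = 14040.
Best split is after W₂, i.e. k = 2.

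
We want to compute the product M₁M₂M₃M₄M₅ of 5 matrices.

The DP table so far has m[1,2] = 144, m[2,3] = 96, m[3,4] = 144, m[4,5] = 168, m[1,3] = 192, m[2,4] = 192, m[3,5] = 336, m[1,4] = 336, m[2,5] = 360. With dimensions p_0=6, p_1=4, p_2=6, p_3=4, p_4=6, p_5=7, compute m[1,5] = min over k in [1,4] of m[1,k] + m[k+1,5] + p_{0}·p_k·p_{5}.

528

m[1,5] = min over k∈[1,4] of m[1,k]+m[k+1,5]+p_{0}·p_k·p_{5}.
k=1: 0 + 360 + 6·4·7 = 528; k=2: 144 + 336 + 6·6·7 = 732; k=3: 192 + 168 + 6·4·7 = 528; k=4: 336 + 0 + 6·6·7 = 588.
Minimum: 528 at k=1.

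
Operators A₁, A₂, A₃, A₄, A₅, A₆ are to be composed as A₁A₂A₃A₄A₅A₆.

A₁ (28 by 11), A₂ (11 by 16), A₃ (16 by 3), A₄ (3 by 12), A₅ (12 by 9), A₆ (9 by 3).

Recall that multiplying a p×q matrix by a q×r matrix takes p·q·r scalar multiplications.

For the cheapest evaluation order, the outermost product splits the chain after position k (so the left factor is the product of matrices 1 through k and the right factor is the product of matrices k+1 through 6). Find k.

Adjacent pairs: A₁A₂ = 28·11·16 = 4928; A₂A₃ = 11·16·3 = 528; A₃A₄ = 16·3·12 = 576; A₄A₅ = 3·12·9 = 324; A₅A₆ = 12·9·3 = 324.
Length 3: A₁..A₃: k=1: 0+528+28·11·3=1452; k=2: 4928+0+28·16·3=6272 → min 1452 | A₂..A₄: k=2: 0+576+11·16·12=2688; k=3: 528+0+11·3·12=924 → min 924 | A₃..A₅: k=3: 0+324+16·3·9=756; k=4: 576+0+16·12·9=2304 → min 756 | A₄..A₆: k=4: 0+324+3·12·3=432; k=5: 324+0+3·9·3=405 → min 405.
Length 4: A₁..A₄: k=1: 0+924+28·11·12=4620; k=2: 4928+576+28·16·12=10880; k=3: 1452+0+28·3·12=2460 → min 2460 | A₂..A₅: k=2: 0+756+11·16·9=2340; k=3: 528+324+11·3·9=1149; k=4: 924+0+11·12·9=2112 → min 1149 | A₃..A₆: k=3: 0+405+16·3·3=549; k=4: 576+324+16·12·3=1476; k=5: 756+0+16·9·3=1188 → min 549.
Length 5: A₁..A₅: k=1: 0+1149+28·11·9=3921; k=2: 4928+756+28·16·9=9716; k=3: 1452+324+28·3·9=2532; k=4: 2460+0+28·12·9=5484 → min 2532 | A₂..A₆: k=2: 0+549+11·16·3=1077; k=3: 528+405+11·3·3=1032; k=4: 924+324+11·12·3=1644; k=5: 1149+0+11·9·3=1446 → min 1032.
Top-level splits: k=1: (A₁..A₁)·(A₂..A₆) → 0+1032+28·11·3 = 1956; k=2: (A₁..A₂)·(A₃..A₆) → 4928+549+28·16·3 = 6821; k=3: (A₁..A₃)·(A₄..A₆) → 1452+405+28·3·3 = 2109; k=4: (A₁..A₄)·(A₅..A₆) → 2460+324+28·12·3 = 3792; k=5: (A₁..A₅)·(A₆..A₆) → 2532+0+28·9·3 = 3288.
Best split is after A₁, i.e. k = 1.

1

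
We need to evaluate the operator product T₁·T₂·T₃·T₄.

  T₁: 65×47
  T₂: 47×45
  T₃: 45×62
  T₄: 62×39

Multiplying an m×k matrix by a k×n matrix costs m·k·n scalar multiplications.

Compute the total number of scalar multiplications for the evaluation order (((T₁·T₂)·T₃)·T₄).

(T₁·T₂): 65×47 by 47×45 → 65×45, cost 65·47·45 = 137475
((T₁·T₂)·T₃): 65×45 by 45×62 → 65×62, cost 65·45·62 = 181350; cumulative 318825
(((T₁·T₂)·T₃)·T₄): 65×62 by 62×39 → 65×39, cost 65·62·39 = 157170; cumulative 475995
Total: 475995 scalar multiplications.

475995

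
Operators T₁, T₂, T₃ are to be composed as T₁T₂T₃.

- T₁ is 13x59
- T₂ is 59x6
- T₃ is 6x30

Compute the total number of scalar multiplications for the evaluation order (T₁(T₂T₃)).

33630

(T₂T₃): 59×6 by 6×30 → 59×30, cost 59·6·30 = 10620
(T₁(T₂T₃)): 13×59 by 59×30 → 13×30, cost 13·59·30 = 23010; cumulative 33630
Total: 33630 scalar multiplications.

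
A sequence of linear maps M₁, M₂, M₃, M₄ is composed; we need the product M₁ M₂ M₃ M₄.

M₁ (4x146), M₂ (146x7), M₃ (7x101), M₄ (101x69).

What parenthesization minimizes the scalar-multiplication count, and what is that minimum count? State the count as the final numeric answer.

34792

Adjacent pairs: M₁M₂ = 4·146·7 = 4088; M₂M₃ = 146·7·101 = 103222; M₃M₄ = 7·101·69 = 48783.
Length 3: M₁..M₃: k=1: 0+103222+4·146·101=162206; k=2: 4088+0+4·7·101=6916 → min 6916 | M₂..M₄: k=2: 0+48783+146·7·69=119301; k=3: 103222+0+146·101·69=1120696 → min 119301.
Length 4: M₁..M₄: k=1: 0+119301+4·146·69=159597; k=2: 4088+48783+4·7·69=54803; k=3: 6916+0+4·101·69=34792 → min 34792.
Optimal parenthesization: (((M₁ M₂) M₃) M₄) with cost 34792.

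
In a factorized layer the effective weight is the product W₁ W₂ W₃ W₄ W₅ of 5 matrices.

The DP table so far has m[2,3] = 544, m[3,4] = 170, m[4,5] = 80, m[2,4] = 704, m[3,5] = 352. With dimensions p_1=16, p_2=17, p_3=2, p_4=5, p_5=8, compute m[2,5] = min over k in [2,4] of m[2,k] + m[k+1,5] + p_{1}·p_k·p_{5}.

m[2,5] = min over k∈[2,4] of m[2,k]+m[k+1,5]+p_{1}·p_k·p_{5}.
k=2: 0 + 352 + 16·17·8 = 2528; k=3: 544 + 80 + 16·2·8 = 880; k=4: 704 + 0 + 16·5·8 = 1344.
Minimum: 880 at k=3.

880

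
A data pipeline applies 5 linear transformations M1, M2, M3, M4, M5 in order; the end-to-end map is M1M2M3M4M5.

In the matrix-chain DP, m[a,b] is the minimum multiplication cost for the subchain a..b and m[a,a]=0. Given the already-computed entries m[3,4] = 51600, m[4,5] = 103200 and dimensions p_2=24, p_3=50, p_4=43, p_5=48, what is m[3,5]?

101136

m[3,5] = min over k∈[3,4] of m[3,k]+m[k+1,5]+p_{2}·p_k·p_{5}.
k=3: 0 + 103200 + 24·50·48 = 160800; k=4: 51600 + 0 + 24·43·48 = 101136.
Minimum: 101136 at k=4.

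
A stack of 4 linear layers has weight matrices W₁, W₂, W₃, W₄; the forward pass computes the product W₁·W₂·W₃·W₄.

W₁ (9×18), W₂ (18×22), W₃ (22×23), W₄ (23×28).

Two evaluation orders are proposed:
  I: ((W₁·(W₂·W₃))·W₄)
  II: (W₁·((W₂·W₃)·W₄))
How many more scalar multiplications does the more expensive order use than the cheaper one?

6606

Order I = ((W₁·(W₂·W₃))·W₄): (W₂·W₃): 18×22 by 22×23 → 18×23, cost 18·22·23 = 9108; (W₁·(W₂·W₃)): 9×18 by 18×23 → 9×23, cost 9·18·23 = 3726; cumulative 12834; ((W₁·(W₂·W₃))·W₄): 9×23 by 23×28 → 9×28, cost 9·23·28 = 5796; cumulative 18630. Total 18630.
Order II = (W₁·((W₂·W₃)·W₄)): (W₂·W₃): 18×22 by 22×23 → 18×23, cost 18·22·23 = 9108; ((W₂·W₃)·W₄): 18×23 by 23×28 → 18×28, cost 18·23·28 = 11592; cumulative 20700; (W₁·((W₂·W₃)·W₄)): 9×18 by 18×28 → 9×28, cost 9·18·28 = 4536; cumulative 25236. Total 25236.
Difference: |18630 − 25236| = 6606.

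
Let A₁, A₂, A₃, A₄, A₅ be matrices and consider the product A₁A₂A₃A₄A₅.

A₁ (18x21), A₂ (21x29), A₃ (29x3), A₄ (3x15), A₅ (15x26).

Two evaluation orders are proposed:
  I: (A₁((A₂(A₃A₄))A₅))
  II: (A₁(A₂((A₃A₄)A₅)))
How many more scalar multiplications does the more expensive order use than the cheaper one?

Order I = (A₁((A₂(A₃A₄))A₅)): (A₃A₄): 29×3 by 3×15 → 29×15, cost 29·3·15 = 1305; (A₂(A₃A₄)): 21×29 by 29×15 → 21×15, cost 21·29·15 = 9135; cumulative 10440; ((A₂(A₃A₄))A₅): 21×15 by 15×26 → 21×26, cost 21·15·26 = 8190; cumulative 18630; (A₁((A₂(A₃A₄))A₅)): 18×21 by 21×26 → 18×26, cost 18·21·26 = 9828; cumulative 28458. Total 28458.
Order II = (A₁(A₂((A₃A₄)A₅))): (A₃A₄): 29×3 by 3×15 → 29×15, cost 29·3·15 = 1305; ((A₃A₄)A₅): 29×15 by 15×26 → 29×26, cost 29·15·26 = 11310; cumulative 12615; (A₂((A₃A₄)A₅)): 21×29 by 29×26 → 21×26, cost 21·29·26 = 15834; cumulative 28449; (A₁(A₂((A₃A₄)A₅))): 18×21 by 21×26 → 18×26, cost 18·21·26 = 9828; cumulative 38277. Total 38277.
Difference: |28458 − 38277| = 9819.

9819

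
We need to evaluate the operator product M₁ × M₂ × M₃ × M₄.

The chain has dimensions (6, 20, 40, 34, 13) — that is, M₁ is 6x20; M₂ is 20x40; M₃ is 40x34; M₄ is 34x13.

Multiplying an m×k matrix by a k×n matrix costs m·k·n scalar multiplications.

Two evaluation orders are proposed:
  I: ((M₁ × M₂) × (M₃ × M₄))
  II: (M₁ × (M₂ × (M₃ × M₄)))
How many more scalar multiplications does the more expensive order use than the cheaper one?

Order I = ((M₁ × M₂) × (M₃ × M₄)): (M₁ × M₂): 6×20 by 20×40 → 6×40, cost 6·20·40 = 4800; (M₃ × M₄): 40×34 by 34×13 → 40×13, cost 40·34·13 = 17680; ((M₁ × M₂) × (M₃ × M₄)): 6×40 by 40×13 → 6×13, cost 6·40·13 = 3120; cumulative 25600. Total 25600.
Order II = (M₁ × (M₂ × (M₃ × M₄))): (M₃ × M₄): 40×34 by 34×13 → 40×13, cost 40·34·13 = 17680; (M₂ × (M₃ × M₄)): 20×40 by 40×13 → 20×13, cost 20·40·13 = 10400; cumulative 28080; (M₁ × (M₂ × (M₃ × M₄))): 6×20 by 20×13 → 6×13, cost 6·20·13 = 1560; cumulative 29640. Total 29640.
Difference: |25600 − 29640| = 4040.

4040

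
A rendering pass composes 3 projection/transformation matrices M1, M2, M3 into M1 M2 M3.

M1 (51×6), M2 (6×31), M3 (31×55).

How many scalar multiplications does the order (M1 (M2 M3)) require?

(M2 M3): 6×31 by 31×55 → 6×55, cost 6·31·55 = 10230
(M1 (M2 M3)): 51×6 by 6×55 → 51×55, cost 51·6·55 = 16830; cumulative 27060
Total: 27060 scalar multiplications.

27060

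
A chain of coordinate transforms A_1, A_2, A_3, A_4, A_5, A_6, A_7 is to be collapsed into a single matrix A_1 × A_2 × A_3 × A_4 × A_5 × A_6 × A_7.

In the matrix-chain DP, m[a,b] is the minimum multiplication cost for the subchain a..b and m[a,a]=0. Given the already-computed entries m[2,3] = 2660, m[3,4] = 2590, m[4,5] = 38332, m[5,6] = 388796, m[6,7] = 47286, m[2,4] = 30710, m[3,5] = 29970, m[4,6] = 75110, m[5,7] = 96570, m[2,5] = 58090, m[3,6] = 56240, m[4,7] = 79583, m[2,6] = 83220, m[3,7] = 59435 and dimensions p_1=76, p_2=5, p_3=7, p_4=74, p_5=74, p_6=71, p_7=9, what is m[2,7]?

m[2,7] = min over k∈[2,6] of m[2,k]+m[k+1,7]+p_{1}·p_k·p_{7}.
k=2: 0 + 59435 + 76·5·9 = 62855; k=3: 2660 + 79583 + 76·7·9 = 87031; k=4: 30710 + 96570 + 76·74·9 = 177896; k=5: 58090 + 47286 + 76·74·9 = 155992; k=6: 83220 + 0 + 76·71·9 = 131784.
Minimum: 62855 at k=2.

62855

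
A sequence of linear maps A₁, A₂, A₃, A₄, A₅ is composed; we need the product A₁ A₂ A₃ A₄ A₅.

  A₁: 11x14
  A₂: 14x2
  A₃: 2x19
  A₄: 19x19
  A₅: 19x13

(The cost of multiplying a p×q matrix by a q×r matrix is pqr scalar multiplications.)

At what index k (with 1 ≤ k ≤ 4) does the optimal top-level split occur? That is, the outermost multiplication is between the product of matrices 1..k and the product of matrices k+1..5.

2

Adjacent pairs: A₁A₂ = 11·14·2 = 308; A₂A₃ = 14·2·19 = 532; A₃A₄ = 2·19·19 = 722; A₄A₅ = 19·19·13 = 4693.
Length 3: A₁..A₃: k=1: 0+532+11·14·19=3458; k=2: 308+0+11·2·19=726 → min 726 | A₂..A₄: k=2: 0+722+14·2·19=1254; k=3: 532+0+14·19·19=5586 → min 1254 | A₃..A₅: k=3: 0+4693+2·19·13=5187; k=4: 722+0+2·19·13=1216 → min 1216.
Length 4: A₁..A₄: k=1: 0+1254+11·14·19=4180; k=2: 308+722+11·2·19=1448; k=3: 726+0+11·19·19=4697 → min 1448 | A₂..A₅: k=2: 0+1216+14·2·13=1580; k=3: 532+4693+14·19·13=8683; k=4: 1254+0+14·19·13=4712 → min 1580.
Top-level splits: k=1: (A₁..A₁)·(A₂..A₅) → 0+1580+11·14·13 = 3582; k=2: (A₁..A₂)·(A₃..A₅) → 308+1216+11·2·13 = 1810; k=3: (A₁..A₃)·(A₄..A₅) → 726+4693+11·19·13 = 8136; k=4: (A₁..A₄)·(A₅..A₅) → 1448+0+11·19·13 = 4165.
Best split is after A₂, i.e. k = 2.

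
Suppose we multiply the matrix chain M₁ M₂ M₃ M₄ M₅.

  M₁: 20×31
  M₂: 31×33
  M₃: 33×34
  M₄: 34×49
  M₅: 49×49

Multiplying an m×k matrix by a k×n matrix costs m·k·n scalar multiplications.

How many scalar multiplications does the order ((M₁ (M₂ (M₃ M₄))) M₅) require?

(M₃ M₄): 33×34 by 34×49 → 33×49, cost 33·34·49 = 54978
(M₂ (M₃ M₄)): 31×33 by 33×49 → 31×49, cost 31·33·49 = 50127; cumulative 105105
(M₁ (M₂ (M₃ M₄))): 20×31 by 31×49 → 20×49, cost 20·31·49 = 30380; cumulative 135485
((M₁ (M₂ (M₃ M₄))) M₅): 20×49 by 49×49 → 20×49, cost 20·49·49 = 48020; cumulative 183505
Total: 183505 scalar multiplications.

183505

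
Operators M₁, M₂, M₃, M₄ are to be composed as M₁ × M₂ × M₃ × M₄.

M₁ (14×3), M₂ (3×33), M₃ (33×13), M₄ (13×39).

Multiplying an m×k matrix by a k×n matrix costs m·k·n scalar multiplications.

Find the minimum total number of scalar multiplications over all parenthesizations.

4446

Adjacent pairs: M₁M₂ = 14·3·33 = 1386; M₂M₃ = 3·33·13 = 1287; M₃M₄ = 33·13·39 = 16731.
Length 3: M₁..M₃: k=1: 0+1287+14·3·13=1833; k=2: 1386+0+14·33·13=7392 → min 1833 | M₂..M₄: k=2: 0+16731+3·33·39=20592; k=3: 1287+0+3·13·39=2808 → min 2808.
Length 4: M₁..M₄: k=1: 0+2808+14·3·39=4446; k=2: 1386+16731+14·33·39=36135; k=3: 1833+0+14·13·39=8931 → min 4446.
Optimal order: (M₁ × ((M₂ × M₃) × M₄)) with cost 4446.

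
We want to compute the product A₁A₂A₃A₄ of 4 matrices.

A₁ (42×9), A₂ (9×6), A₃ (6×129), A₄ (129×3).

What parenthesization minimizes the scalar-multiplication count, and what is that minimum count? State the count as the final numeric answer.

3618

Adjacent pairs: A₁A₂ = 42·9·6 = 2268; A₂A₃ = 9·6·129 = 6966; A₃A₄ = 6·129·3 = 2322.
Length 3: A₁..A₃: k=1: 0+6966+42·9·129=55728; k=2: 2268+0+42·6·129=34776 → min 34776 | A₂..A₄: k=2: 0+2322+9·6·3=2484; k=3: 6966+0+9·129·3=10449 → min 2484.
Length 4: A₁..A₄: k=1: 0+2484+42·9·3=3618; k=2: 2268+2322+42·6·3=5346; k=3: 34776+0+42·129·3=51030 → min 3618.
Optimal parenthesization: (A₁(A₂(A₃A₄))) with cost 3618.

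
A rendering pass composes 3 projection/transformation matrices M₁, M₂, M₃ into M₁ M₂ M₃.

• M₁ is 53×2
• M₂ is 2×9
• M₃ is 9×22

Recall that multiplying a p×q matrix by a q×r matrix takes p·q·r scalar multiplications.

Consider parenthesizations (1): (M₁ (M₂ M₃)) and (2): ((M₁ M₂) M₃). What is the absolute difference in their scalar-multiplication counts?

8720

Order (1) = (M₁ (M₂ M₃)): (M₂ M₃): 2×9 by 9×22 → 2×22, cost 2·9·22 = 396; (M₁ (M₂ M₃)): 53×2 by 2×22 → 53×22, cost 53·2·22 = 2332; cumulative 2728. Total 2728.
Order (2) = ((M₁ M₂) M₃): (M₁ M₂): 53×2 by 2×9 → 53×9, cost 53·2·9 = 954; ((M₁ M₂) M₃): 53×9 by 9×22 → 53×22, cost 53·9·22 = 10494; cumulative 11448. Total 11448.
Difference: |2728 − 11448| = 8720.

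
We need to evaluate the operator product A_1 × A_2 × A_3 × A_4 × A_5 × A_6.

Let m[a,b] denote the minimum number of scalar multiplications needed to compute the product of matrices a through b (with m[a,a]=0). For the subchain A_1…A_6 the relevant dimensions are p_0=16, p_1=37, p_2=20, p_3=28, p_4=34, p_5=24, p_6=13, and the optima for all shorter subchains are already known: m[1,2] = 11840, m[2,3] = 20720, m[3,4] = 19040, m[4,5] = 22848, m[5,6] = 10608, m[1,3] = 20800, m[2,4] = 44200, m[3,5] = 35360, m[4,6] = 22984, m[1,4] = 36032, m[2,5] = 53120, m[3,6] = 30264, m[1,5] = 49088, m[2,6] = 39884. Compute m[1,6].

m[1,6] = min over k∈[1,5] of m[1,k]+m[k+1,6]+p_{0}·p_k·p_{6}.
k=1: 0 + 39884 + 16·37·13 = 47580; k=2: 11840 + 30264 + 16·20·13 = 46264; k=3: 20800 + 22984 + 16·28·13 = 49608; k=4: 36032 + 10608 + 16·34·13 = 53712; k=5: 49088 + 0 + 16·24·13 = 54080.
Minimum: 46264 at k=2.

46264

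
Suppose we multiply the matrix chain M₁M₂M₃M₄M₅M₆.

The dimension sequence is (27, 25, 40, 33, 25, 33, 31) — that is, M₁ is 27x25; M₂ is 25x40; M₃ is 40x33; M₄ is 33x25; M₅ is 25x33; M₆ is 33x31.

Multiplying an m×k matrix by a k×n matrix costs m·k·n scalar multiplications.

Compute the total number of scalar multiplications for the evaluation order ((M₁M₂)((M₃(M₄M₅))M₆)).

172185

(M₁M₂): 27×25 by 25×40 → 27×40, cost 27·25·40 = 27000
(M₄M₅): 33×25 by 25×33 → 33×33, cost 33·25·33 = 27225
(M₃(M₄M₅)): 40×33 by 33×33 → 40×33, cost 40·33·33 = 43560; cumulative 70785
((M₃(M₄M₅))M₆): 40×33 by 33×31 → 40×31, cost 40·33·31 = 40920; cumulative 111705
((M₁M₂)((M₃(M₄M₅))M₆)): 27×40 by 40×31 → 27×31, cost 27·40·31 = 33480; cumulative 172185
Total: 172185 scalar multiplications.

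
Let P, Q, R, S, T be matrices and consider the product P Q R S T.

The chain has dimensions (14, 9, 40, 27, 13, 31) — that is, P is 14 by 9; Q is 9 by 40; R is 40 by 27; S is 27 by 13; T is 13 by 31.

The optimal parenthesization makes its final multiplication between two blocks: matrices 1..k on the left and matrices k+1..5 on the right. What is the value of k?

4

Adjacent pairs: PQ = 14·9·40 = 5040; QR = 9·40·27 = 9720; RS = 40·27·13 = 14040; ST = 27·13·31 = 10881.
Length 3: P..R: k=1: 0+9720+14·9·27=13122; k=2: 5040+0+14·40·27=20160 → min 13122 | Q..S: k=2: 0+14040+9·40·13=18720; k=3: 9720+0+9·27·13=12879 → min 12879 | R..T: k=3: 0+10881+40·27·31=44361; k=4: 14040+0+40·13·31=30160 → min 30160.
Length 4: P..S: k=1: 0+12879+14·9·13=14517; k=2: 5040+14040+14·40·13=26360; k=3: 13122+0+14·27·13=18036 → min 14517 | Q..T: k=2: 0+30160+9·40·31=41320; k=3: 9720+10881+9·27·31=28134; k=4: 12879+0+9·13·31=16506 → min 16506.
Top-level splits: k=1: (P..P)·(Q..T) → 0+16506+14·9·31 = 20412; k=2: (P..Q)·(R..T) → 5040+30160+14·40·31 = 52560; k=3: (P..R)·(S..T) → 13122+10881+14·27·31 = 35721; k=4: (P..S)·(T..T) → 14517+0+14·13·31 = 20159.
Best split is after S, i.e. k = 4.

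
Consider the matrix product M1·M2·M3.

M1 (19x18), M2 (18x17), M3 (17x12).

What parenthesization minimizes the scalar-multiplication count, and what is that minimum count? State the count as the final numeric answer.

7776

(M1·(M2·M3)): cost 7776.
((M1·M2)·M3): cost 9690.
Optimal: (M1·(M2·M3)) with cost 7776.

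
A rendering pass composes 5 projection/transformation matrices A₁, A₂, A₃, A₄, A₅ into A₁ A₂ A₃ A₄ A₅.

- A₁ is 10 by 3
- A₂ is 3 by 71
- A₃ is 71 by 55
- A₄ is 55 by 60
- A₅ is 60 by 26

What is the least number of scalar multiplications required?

Adjacent pairs: A₁A₂ = 10·3·71 = 2130; A₂A₃ = 3·71·55 = 11715; A₃A₄ = 71·55·60 = 234300; A₄A₅ = 55·60·26 = 85800.
Length 3: A₁..A₃: k=1: 0+11715+10·3·55=13365; k=2: 2130+0+10·71·55=41180 → min 13365 | A₂..A₄: k=2: 0+234300+3·71·60=247080; k=3: 11715+0+3·55·60=21615 → min 21615 | A₃..A₅: k=3: 0+85800+71·55·26=187330; k=4: 234300+0+71·60·26=345060 → min 187330.
Length 4: A₁..A₄: k=1: 0+21615+10·3·60=23415; k=2: 2130+234300+10·71·60=279030; k=3: 13365+0+10·55·60=46365 → min 23415 | A₂..A₅: k=2: 0+187330+3·71·26=192868; k=3: 11715+85800+3·55·26=101805; k=4: 21615+0+3·60·26=26295 → min 26295.
Length 5: A₁..A₅: k=1: 0+26295+10·3·26=27075; k=2: 2130+187330+10·71·26=207920; k=3: 13365+85800+10·55·26=113465; k=4: 23415+0+10·60·26=39015 → min 27075.
Optimal order: (A₁ (((A₂ A₃) A₄) A₅)) with cost 27075.

27075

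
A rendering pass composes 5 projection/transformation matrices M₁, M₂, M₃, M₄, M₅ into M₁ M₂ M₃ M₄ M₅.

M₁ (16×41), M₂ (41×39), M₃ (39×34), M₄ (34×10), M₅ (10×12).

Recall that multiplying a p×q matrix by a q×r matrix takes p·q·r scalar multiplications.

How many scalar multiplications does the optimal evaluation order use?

Adjacent pairs: M₁M₂ = 16·41·39 = 25584; M₂M₃ = 41·39·34 = 54366; M₃M₄ = 39·34·10 = 13260; M₄M₅ = 34·10·12 = 4080.
Length 3: M₁..M₃: k=1: 0+54366+16·41·34=76670; k=2: 25584+0+16·39·34=46800 → min 46800 | M₂..M₄: k=2: 0+13260+41·39·10=29250; k=3: 54366+0+41·34·10=68306 → min 29250 | M₃..M₅: k=3: 0+4080+39·34·12=19992; k=4: 13260+0+39·10·12=17940 → min 17940.
Length 4: M₁..M₄: k=1: 0+29250+16·41·10=35810; k=2: 25584+13260+16·39·10=45084; k=3: 46800+0+16·34·10=52240 → min 35810 | M₂..M₅: k=2: 0+17940+41·39·12=37128; k=3: 54366+4080+41·34·12=75174; k=4: 29250+0+41·10·12=34170 → min 34170.
Length 5: M₁..M₅: k=1: 0+34170+16·41·12=42042; k=2: 25584+17940+16·39·12=51012; k=3: 46800+4080+16·34·12=57408; k=4: 35810+0+16·10·12=37730 → min 37730.
Optimal order: ((M₁ (M₂ (M₃ M₄))) M₅) with cost 37730.

37730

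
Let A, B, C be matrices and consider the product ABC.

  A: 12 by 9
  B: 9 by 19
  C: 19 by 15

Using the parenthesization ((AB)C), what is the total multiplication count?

(AB): 12×9 by 9×19 → 12×19, cost 12·9·19 = 2052
((AB)C): 12×19 by 19×15 → 12×15, cost 12·19·15 = 3420; cumulative 5472
Total: 5472 scalar multiplications.

5472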